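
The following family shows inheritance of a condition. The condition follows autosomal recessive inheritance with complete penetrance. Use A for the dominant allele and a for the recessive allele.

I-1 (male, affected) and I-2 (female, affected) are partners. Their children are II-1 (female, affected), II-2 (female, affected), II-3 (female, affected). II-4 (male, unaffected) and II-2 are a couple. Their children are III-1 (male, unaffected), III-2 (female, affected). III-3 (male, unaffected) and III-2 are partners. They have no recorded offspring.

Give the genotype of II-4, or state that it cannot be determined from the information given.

Aa

From phenotype alone, II-4 is AA or Aa.
II-4 is unaffected so carries A and passed a to III-2 (aa), so II-4 is Aa.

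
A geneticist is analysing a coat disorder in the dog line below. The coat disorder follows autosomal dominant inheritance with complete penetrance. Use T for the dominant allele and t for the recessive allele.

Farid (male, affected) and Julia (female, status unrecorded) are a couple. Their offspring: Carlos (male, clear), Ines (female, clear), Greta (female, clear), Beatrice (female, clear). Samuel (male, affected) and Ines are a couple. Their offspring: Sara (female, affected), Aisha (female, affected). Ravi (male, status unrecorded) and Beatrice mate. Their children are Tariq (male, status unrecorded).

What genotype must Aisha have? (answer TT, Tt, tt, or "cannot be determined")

Tt

From phenotype alone, Aisha is TT or Tt.
Aisha is affected so carries T and received t from Ines (tt), so Aisha is Tt.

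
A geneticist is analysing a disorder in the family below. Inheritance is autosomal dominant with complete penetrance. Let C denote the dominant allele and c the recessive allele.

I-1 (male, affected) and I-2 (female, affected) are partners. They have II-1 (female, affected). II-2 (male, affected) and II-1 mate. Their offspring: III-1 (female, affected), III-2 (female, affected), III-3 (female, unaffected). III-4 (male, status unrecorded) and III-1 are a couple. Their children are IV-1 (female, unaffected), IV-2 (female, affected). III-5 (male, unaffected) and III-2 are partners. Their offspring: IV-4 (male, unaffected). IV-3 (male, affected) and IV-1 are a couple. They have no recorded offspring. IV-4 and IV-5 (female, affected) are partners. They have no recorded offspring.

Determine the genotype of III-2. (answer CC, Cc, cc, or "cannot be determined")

From phenotype alone, III-2 is CC or Cc.
III-2 is affected so carries C and passed c to IV-4 (cc), so III-2 is Cc.

Cc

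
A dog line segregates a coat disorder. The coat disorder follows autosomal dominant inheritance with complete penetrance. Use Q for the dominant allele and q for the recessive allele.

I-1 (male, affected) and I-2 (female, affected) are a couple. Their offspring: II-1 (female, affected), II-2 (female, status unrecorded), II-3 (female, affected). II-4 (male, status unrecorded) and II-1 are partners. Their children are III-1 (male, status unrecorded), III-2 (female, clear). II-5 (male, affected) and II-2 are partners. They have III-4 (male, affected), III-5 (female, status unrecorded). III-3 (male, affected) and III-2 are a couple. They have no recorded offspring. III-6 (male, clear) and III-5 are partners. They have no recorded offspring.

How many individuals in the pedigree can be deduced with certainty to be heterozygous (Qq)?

1

Obligate heterozygotes: II-1 is affected so carries Q and passed q to III-2 (qq), so II-1 is Qq.
Every other individual is either homozygous by phenotype or has at least one consistent homozygous assignment, so the count is 1.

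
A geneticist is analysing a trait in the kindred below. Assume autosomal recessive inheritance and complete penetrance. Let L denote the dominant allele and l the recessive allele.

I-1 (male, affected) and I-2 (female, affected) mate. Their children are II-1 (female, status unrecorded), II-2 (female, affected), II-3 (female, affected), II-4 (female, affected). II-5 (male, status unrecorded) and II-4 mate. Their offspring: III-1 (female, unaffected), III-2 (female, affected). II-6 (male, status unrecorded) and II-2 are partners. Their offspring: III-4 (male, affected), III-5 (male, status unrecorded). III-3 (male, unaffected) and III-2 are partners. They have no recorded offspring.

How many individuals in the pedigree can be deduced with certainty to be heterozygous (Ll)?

Obligate heterozygotes: II-5 passed L to III-1 (Ll, whose l came from II-4) and passed l to III-2 (ll), so II-5 is Ll; III-1 is unaffected so carries L and received l from II-4 (ll), so III-1 is Ll.
Every other individual is either homozygous by phenotype or has at least one consistent homozygous assignment, so the count is 2.

2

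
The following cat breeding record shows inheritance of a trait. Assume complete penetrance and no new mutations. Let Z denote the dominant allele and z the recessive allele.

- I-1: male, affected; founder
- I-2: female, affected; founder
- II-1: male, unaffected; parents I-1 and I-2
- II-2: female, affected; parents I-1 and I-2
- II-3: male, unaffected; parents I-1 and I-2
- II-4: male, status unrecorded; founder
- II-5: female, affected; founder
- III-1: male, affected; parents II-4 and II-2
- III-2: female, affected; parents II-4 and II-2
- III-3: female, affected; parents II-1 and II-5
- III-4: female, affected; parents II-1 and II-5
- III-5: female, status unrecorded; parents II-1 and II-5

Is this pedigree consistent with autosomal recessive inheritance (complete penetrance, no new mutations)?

No

Under autosomal recessive, II-1 (unaffected, male) cannot arise from I-1 (affected) × I-2 (affected).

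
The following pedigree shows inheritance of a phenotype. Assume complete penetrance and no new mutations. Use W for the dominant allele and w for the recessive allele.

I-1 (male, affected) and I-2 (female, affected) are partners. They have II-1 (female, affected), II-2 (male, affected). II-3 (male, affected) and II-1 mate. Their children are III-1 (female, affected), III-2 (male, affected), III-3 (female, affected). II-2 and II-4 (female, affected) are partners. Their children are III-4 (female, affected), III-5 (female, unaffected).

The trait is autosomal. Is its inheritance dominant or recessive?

dominant

II-2 and II-4 are both affected yet have an unaffected child III-5. Under a recessive model two affected parents are homozygous and every child would be affected, so the trait cannot be recessive.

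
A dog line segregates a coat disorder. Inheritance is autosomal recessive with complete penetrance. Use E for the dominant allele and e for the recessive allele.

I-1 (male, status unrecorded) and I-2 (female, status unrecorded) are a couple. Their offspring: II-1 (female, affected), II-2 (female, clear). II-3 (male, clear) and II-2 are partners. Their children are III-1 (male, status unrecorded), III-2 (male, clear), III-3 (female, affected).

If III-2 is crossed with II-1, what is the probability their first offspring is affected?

1/3

II-3 is clear so carries E and passed e to III-3 (ee), so II-3 is Ee.
II-2 is clear so carries E and passed e to III-3 (ee), so II-2 is Ee.
III-2 is a clear offspring of II-3 (Ee) × II-2 (Ee), whose cross gives 1/4 EE : 1/2 Ee : 1/4 ee; conditioning on being clear, III-2 is EE with probability 1/3, Ee with probability 2/3.
II-1 is affected, so II-1 is ee.
Summing over parental genotype combinations, P(offspring is affected) = 2/3·1/2 = 1/3.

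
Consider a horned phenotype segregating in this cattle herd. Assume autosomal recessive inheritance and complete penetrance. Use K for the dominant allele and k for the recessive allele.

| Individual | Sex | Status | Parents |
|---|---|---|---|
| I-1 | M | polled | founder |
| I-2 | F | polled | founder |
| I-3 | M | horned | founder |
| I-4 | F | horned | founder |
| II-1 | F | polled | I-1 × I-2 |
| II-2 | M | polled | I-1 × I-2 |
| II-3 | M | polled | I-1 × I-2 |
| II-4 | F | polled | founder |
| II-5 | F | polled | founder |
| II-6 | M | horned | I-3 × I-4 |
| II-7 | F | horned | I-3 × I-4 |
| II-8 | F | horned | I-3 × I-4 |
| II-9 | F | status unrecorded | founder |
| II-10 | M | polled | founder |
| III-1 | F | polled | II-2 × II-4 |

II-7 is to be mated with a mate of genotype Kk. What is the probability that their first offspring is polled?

II-7 is horned, so II-7 is kk.
The cross gives 1/2 Kk : 1/2 kk, so P(offspring is polled) = 1/2.

1/2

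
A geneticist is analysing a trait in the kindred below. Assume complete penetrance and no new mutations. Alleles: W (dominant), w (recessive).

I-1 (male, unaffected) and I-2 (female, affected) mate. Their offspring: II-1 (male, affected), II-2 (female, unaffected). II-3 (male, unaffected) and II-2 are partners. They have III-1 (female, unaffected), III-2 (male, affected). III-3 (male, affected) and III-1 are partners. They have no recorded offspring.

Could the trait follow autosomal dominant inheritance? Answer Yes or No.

Under autosomal dominant, III-2 (affected, male) cannot arise from II-3 (unaffected) × II-2 (unaffected).

No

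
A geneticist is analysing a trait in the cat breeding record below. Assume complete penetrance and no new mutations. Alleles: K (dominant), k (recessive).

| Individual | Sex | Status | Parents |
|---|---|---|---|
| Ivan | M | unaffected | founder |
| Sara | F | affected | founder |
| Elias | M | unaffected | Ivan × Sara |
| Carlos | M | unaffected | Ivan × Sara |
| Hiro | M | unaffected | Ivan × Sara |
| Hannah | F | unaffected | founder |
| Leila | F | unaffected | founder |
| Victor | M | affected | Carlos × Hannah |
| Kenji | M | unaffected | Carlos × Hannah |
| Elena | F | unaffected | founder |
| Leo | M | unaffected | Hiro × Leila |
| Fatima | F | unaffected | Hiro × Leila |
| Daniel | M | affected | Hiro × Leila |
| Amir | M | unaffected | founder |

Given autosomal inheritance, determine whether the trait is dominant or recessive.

recessive

Carlos and Hannah are both unaffected yet have an affected child Victor. Under dominance, an affected child requires at least one affected parent, so the trait cannot be dominant.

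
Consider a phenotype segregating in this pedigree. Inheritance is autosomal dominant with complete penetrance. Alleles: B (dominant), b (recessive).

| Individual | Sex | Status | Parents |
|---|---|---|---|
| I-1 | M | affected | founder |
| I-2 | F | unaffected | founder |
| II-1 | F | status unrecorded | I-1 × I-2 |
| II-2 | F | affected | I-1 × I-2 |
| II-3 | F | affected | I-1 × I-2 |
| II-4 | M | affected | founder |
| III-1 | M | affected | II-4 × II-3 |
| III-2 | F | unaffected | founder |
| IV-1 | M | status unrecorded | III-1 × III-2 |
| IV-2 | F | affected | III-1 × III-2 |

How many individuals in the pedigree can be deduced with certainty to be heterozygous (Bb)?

Obligate heterozygotes: II-2 is affected so carries B and received b from I-2 (bb), so II-2 is Bb; II-3 is affected so carries B and received b from I-2 (bb), so II-3 is Bb; IV-2 is affected so carries B and received b from III-2 (bb), so IV-2 is Bb.
Every other individual is either homozygous by phenotype or has at least one consistent homozygous assignment, so the count is 3.

3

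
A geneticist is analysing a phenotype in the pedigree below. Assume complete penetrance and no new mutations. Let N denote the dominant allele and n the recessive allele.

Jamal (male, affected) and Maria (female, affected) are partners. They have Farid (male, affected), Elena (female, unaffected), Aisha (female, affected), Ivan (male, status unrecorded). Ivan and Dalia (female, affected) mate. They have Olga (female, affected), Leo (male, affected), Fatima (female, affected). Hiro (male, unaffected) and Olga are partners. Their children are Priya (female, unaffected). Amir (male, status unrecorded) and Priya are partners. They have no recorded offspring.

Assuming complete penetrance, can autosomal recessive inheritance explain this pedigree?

Under autosomal recessive, Elena (unaffected, female) cannot arise from Jamal (affected) × Maria (affected).

No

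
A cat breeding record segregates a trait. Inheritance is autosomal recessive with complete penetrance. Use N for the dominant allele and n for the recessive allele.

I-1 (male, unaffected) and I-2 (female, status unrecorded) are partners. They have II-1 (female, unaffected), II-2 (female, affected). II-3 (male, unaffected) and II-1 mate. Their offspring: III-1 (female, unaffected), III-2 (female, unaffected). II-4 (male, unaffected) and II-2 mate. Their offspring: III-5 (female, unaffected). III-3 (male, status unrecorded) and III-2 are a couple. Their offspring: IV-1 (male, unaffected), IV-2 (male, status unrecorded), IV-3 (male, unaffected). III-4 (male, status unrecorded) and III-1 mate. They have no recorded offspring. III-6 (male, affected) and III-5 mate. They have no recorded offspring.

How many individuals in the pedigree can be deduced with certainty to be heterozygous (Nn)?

Obligate heterozygotes: I-1 is unaffected so carries N and passed n to II-2 (nn), so I-1 is Nn; III-5 is unaffected so carries N and received n from II-2 (nn), so III-5 is Nn.
Every other individual is either homozygous by phenotype or has at least one consistent homozygous assignment, so the count is 2.

2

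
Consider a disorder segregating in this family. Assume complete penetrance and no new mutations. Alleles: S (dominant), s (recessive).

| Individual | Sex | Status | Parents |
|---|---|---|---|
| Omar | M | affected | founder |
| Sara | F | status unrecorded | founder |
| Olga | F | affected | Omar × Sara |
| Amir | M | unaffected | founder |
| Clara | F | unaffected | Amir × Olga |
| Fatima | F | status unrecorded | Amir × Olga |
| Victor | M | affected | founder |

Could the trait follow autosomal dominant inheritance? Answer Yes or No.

A consistent assignment under autosomal dominant exists: Omar SS, Sara Ss, Olga Ss, Amir ss, Clara ss, Fatima Ss, Victor SS.
In this assignment every recorded phenotype matches its genotype and every non-founder's genotype is obtainable from its parents' genotypes, so the pedigree is consistent.

Yes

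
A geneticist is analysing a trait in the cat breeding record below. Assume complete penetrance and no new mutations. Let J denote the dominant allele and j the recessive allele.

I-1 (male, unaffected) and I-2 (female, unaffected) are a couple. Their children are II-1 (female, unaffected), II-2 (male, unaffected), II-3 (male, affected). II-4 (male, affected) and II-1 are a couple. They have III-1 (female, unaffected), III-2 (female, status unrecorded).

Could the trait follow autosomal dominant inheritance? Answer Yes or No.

No

Under autosomal dominant, II-3 (affected, male) cannot arise from I-1 (unaffected) × I-2 (unaffected).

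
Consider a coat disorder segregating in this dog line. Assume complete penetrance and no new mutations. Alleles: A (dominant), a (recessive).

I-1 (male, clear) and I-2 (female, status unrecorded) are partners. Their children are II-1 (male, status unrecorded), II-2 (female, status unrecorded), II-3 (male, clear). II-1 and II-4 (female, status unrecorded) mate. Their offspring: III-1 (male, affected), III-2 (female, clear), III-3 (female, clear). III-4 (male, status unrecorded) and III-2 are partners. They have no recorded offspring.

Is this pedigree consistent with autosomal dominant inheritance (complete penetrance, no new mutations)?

Yes

A consistent assignment under autosomal dominant exists: I-1 aa, I-2 Aa, II-1 Aa, II-2 Aa, II-3 aa, II-4 Aa, III-1 AA, III-2 aa, III-3 aa, III-4 AA.
In this assignment every recorded phenotype matches its genotype and every non-founder's genotype is obtainable from its parents' genotypes, so the pedigree is consistent.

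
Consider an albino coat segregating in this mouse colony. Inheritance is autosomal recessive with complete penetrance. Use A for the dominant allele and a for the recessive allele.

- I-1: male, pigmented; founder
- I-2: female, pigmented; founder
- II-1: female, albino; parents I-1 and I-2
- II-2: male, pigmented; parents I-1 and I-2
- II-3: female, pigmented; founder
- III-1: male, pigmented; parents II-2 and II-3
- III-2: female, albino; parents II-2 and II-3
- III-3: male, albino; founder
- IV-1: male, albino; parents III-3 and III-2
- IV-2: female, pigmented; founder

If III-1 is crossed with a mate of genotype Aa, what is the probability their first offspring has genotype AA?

II-2 is pigmented so carries A and passed a to III-2 (aa), so II-2 is Aa.
II-3 is pigmented so carries A and passed a to III-2 (aa), so II-3 is Aa.
III-1 is a pigmented offspring of II-2 (Aa) × II-3 (Aa), whose cross gives 1/4 AA : 1/2 Aa : 1/4 aa; conditioning on being pigmented, III-1 is AA with probability 1/3, Aa with probability 2/3.
Summing over parental genotype combinations, P(offspring has genotype AA) = 1/3·1/2 + 2/3·1/4 = 1/3.

1/3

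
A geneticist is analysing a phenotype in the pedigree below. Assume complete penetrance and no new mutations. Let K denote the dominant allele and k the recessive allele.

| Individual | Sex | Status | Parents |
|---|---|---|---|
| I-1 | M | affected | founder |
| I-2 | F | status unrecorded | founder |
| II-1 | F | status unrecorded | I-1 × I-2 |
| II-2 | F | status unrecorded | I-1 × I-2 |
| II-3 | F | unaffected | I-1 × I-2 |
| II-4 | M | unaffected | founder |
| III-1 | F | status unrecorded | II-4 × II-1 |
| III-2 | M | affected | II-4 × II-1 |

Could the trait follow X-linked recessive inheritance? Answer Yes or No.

A consistent assignment under X-linked recessive exists: I-1 X^k Y, I-2 X^K X^K, II-1 X^K X^k, II-2 X^K X^k, II-3 X^K X^k, II-4 X^K Y, III-1 X^K X^K, III-2 X^k Y.
In this assignment every recorded phenotype matches its genotype and every non-founder's genotype is obtainable from its parents' genotypes, so the pedigree is consistent.

Yes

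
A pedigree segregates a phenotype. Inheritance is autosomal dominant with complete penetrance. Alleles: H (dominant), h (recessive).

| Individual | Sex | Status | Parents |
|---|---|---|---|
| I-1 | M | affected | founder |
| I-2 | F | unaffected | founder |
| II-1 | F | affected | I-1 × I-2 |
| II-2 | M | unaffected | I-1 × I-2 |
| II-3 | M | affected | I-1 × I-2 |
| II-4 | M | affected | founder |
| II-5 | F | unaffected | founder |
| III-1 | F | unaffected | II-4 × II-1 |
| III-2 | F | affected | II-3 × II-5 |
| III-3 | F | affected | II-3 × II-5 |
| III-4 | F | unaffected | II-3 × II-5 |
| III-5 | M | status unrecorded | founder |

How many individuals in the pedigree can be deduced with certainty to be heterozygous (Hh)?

Obligate heterozygotes: I-1 is affected so carries H and passed h to II-2 (hh), so I-1 is Hh; II-1 is affected so carries H and received h from I-2 (hh), so II-1 is Hh; II-3 is affected so carries H and received h from I-2 (hh), so II-3 is Hh; II-4 is affected so carries H and passed h to III-1 (hh), so II-4 is Hh; III-2 is affected so carries H and received h from II-5 (hh), so III-2 is Hh; III-3 is affected so carries H and received h from II-5 (hh), so III-3 is Hh.
Every other individual is either homozygous by phenotype or has at least one consistent homozygous assignment, so the count is 6.

6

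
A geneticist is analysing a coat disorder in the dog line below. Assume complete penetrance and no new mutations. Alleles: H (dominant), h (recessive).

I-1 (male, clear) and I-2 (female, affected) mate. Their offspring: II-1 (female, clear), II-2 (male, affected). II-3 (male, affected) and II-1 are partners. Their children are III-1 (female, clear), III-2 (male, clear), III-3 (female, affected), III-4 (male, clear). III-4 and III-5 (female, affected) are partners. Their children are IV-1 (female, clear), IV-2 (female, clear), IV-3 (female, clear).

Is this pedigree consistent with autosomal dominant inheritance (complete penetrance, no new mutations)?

Yes

A consistent assignment under autosomal dominant exists: I-1 hh, I-2 Hh, II-1 hh, II-2 Hh, II-3 Hh, III-1 hh, III-2 hh, III-3 Hh, III-4 hh, III-5 Hh, IV-1 hh, IV-2 hh, IV-3 hh.
In this assignment every recorded phenotype matches its genotype and every non-founder's genotype is obtainable from its parents' genotypes, so the pedigree is consistent.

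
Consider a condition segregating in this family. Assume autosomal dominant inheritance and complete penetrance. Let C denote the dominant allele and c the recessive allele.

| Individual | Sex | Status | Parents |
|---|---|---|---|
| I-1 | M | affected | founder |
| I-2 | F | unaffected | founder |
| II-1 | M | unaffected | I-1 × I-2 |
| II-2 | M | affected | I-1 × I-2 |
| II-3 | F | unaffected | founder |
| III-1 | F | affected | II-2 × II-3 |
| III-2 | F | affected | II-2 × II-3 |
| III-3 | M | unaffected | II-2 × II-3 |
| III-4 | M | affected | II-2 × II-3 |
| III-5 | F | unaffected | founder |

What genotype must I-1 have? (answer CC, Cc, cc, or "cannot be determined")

From phenotype alone, I-1 is CC or Cc.
I-1 is affected so carries C and passed c to II-1 (cc), so I-1 is Cc.

Cc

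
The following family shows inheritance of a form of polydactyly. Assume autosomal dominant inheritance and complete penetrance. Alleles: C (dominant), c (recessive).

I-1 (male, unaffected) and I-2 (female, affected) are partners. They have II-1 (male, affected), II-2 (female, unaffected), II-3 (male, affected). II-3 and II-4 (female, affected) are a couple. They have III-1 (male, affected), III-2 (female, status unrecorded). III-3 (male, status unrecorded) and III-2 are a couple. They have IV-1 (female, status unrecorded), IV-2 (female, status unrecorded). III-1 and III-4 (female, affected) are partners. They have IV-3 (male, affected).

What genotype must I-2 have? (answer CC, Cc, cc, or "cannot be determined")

Cc

From phenotype alone, I-2 is CC or Cc.
I-2 is affected so carries C and passed c to II-2 (cc), so I-2 is Cc.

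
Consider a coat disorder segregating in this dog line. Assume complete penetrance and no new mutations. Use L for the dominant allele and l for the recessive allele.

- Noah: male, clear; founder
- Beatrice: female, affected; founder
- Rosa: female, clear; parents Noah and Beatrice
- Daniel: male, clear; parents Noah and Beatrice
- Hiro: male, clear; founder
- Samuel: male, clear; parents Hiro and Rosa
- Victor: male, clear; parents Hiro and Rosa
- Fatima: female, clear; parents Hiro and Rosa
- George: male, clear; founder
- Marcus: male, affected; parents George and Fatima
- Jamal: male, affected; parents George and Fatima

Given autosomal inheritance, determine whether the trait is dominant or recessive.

recessive

George and Fatima are both clear yet have an affected child Marcus. Under dominance, an affected child requires at least one affected parent, so the trait cannot be dominant.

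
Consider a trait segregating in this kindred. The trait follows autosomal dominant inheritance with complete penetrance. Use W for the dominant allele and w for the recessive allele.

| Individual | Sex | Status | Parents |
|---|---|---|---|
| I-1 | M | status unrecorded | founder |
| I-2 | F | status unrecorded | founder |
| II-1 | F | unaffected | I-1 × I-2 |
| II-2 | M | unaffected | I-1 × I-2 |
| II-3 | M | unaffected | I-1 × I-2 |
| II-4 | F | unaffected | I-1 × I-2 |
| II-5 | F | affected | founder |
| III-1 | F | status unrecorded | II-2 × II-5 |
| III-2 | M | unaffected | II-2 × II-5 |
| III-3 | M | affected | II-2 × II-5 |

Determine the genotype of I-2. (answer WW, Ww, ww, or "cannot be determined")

I-2's phenotype is unrecorded, and no parent or child forces a single allele at both positions; consistent genotype assignments exist with I-2 as Ww or ww.

cannot be determined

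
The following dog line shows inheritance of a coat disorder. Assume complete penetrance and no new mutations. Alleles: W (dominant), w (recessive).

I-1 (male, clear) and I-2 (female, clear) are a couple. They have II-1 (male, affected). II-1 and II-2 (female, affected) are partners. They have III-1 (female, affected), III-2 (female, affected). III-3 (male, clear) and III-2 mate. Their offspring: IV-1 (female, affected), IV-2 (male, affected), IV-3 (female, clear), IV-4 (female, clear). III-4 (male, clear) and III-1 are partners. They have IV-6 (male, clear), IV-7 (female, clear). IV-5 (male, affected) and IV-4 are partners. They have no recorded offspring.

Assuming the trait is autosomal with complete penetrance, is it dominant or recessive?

recessive

I-1 and I-2 are both clear yet have an affected child II-1. Under dominance, an affected child requires at least one affected parent, so the trait cannot be dominant.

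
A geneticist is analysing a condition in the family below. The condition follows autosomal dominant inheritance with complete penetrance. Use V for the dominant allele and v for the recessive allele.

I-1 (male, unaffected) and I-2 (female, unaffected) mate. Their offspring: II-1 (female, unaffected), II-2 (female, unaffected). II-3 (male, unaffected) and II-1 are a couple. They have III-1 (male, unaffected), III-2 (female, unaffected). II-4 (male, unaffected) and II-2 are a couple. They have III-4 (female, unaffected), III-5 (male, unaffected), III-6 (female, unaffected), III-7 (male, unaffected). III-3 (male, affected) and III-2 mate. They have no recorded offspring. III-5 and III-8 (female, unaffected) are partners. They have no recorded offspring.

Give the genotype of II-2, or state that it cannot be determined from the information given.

vv

II-2 is unaffected, so II-2 is vv.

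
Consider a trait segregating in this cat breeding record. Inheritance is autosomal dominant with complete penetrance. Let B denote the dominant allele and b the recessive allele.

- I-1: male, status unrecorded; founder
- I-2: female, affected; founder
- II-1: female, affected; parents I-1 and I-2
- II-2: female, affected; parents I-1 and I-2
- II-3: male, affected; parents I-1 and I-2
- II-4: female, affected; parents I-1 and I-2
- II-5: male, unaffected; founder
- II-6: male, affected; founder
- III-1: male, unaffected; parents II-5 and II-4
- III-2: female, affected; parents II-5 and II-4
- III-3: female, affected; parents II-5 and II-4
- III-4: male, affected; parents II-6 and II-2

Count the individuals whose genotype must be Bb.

Obligate heterozygotes: II-4 is affected so carries B and passed b to III-1 (bb), so II-4 is Bb; III-2 is affected so carries B and received b from II-5 (bb), so III-2 is Bb; III-3 is affected so carries B and received b from II-5 (bb), so III-3 is Bb.
Every other individual is either homozygous by phenotype or has at least one consistent homozygous assignment, so the count is 3.

3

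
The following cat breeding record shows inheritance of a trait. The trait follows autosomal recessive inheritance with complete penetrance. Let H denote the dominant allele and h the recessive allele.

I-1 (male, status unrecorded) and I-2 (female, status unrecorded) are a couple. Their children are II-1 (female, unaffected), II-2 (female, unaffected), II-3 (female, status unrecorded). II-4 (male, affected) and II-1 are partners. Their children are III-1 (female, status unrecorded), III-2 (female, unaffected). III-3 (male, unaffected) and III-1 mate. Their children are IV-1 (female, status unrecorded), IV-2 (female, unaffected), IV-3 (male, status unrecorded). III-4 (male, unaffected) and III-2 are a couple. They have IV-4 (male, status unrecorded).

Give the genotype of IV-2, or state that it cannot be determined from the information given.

cannot be determined

IV-2's phenotype allows HH or Hh, and no parent or child forces a single allele at both positions; consistent genotype assignments exist with IV-2 as HH or Hh.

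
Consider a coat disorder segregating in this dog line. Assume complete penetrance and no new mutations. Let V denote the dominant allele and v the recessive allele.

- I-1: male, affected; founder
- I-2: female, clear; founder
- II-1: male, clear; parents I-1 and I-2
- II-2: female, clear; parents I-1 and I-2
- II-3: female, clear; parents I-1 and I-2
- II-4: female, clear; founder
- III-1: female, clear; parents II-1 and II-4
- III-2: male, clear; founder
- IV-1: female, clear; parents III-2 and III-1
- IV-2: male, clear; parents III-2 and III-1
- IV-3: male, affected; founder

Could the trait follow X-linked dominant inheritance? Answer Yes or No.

Under X-linked dominant, II-2 (clear, female) cannot arise from I-1 (affected) × I-2 (clear).

No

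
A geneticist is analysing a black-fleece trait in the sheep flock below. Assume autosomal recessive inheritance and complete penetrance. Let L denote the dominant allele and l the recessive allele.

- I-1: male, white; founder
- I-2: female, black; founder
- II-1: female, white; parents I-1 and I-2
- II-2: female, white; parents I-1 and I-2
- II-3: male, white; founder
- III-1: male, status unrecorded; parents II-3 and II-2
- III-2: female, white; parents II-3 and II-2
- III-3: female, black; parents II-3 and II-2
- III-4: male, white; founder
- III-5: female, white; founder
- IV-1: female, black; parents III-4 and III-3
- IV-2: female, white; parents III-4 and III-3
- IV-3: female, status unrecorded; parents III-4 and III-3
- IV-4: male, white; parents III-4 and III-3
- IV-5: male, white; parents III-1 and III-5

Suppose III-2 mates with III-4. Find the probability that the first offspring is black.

1/6

II-3 is white so carries L and passed l to III-3 (ll), so II-3 is Ll.
II-2 is white so carries L and received l from I-2 (ll), so II-2 is Ll.
III-2 is a white offspring of II-3 (Ll) × II-2 (Ll), whose cross gives 1/4 LL : 1/2 Ll : 1/4 ll; conditioning on being white, III-2 is LL with probability 1/3, Ll with probability 2/3.
III-4 is white so carries L and passed l to IV-1 (ll), so III-4 is Ll.
Summing over parental genotype combinations, P(offspring is black) = 2/3·1/4 = 1/6.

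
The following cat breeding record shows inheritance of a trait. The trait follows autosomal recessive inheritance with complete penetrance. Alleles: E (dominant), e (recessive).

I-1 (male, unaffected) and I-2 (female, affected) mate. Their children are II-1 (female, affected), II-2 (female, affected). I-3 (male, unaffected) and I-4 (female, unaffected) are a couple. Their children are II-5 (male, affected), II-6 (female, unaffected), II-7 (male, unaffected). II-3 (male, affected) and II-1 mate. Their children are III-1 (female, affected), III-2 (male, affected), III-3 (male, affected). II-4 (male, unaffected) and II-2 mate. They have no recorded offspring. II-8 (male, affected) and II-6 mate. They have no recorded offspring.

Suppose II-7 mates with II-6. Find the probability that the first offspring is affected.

I-3 is unaffected so carries E and passed e to II-5 (ee), so I-3 is Ee.
I-4 is unaffected so carries E and passed e to II-5 (ee), so I-4 is Ee.
II-7 is an unaffected offspring of I-3 (Ee) × I-4 (Ee), whose cross gives 1/4 EE : 1/2 Ee : 1/4 ee; conditioning on being unaffected, II-7 is EE with probability 1/3, Ee with probability 2/3.
II-6 is an unaffected offspring of I-3 (Ee) × I-4 (Ee), whose cross gives 1/4 EE : 1/2 Ee : 1/4 ee; conditioning on being unaffected, II-6 is EE with probability 1/3, Ee with probability 2/3.
Summing over parental genotype combinations, P(offspring is affected) = 4/9·1/4 = 1/9.

1/9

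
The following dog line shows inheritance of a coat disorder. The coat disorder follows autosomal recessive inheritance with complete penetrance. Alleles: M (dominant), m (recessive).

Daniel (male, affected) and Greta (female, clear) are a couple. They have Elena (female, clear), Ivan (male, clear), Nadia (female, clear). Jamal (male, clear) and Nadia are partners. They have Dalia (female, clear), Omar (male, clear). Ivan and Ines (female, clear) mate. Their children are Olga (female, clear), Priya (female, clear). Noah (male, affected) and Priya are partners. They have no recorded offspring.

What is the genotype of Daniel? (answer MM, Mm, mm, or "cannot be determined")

mm

Daniel is affected, so Daniel is mm.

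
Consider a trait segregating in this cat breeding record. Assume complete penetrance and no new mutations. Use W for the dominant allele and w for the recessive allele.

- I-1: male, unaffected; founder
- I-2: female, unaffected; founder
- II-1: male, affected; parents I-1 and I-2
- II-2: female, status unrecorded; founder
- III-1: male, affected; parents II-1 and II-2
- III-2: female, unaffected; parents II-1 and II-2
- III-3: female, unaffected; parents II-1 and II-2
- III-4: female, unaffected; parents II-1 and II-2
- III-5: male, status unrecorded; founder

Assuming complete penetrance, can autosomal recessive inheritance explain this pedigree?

A consistent assignment under autosomal recessive exists: I-1 Ww, I-2 Ww, II-1 ww, II-2 Ww, III-1 ww, III-2 Ww, III-3 Ww, III-4 Ww, III-5 WW.
In this assignment every recorded phenotype matches its genotype and every non-founder's genotype is obtainable from its parents' genotypes, so the pedigree is consistent.

Yes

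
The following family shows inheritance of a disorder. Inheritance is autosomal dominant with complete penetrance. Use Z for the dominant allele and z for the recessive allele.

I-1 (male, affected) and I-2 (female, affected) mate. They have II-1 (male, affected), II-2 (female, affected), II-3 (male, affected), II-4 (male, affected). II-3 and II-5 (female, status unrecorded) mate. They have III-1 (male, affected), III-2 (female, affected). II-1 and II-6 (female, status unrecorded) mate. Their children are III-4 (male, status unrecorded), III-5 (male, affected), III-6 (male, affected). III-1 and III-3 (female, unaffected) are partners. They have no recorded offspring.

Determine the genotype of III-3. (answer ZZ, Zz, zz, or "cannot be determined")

zz

III-3 is unaffected, so III-3 is zz.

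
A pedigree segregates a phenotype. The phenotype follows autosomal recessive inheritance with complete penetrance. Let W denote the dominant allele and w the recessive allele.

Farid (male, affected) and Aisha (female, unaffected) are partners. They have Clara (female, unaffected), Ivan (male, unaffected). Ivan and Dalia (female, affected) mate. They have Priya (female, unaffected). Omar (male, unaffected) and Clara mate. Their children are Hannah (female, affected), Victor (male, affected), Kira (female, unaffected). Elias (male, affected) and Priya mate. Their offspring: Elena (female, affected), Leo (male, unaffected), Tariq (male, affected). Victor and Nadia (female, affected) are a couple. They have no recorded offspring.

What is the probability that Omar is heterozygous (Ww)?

1

Omar is unaffected so carries W and passed w to Hannah (ww), so Omar is Ww, giving P(Ww) = 1.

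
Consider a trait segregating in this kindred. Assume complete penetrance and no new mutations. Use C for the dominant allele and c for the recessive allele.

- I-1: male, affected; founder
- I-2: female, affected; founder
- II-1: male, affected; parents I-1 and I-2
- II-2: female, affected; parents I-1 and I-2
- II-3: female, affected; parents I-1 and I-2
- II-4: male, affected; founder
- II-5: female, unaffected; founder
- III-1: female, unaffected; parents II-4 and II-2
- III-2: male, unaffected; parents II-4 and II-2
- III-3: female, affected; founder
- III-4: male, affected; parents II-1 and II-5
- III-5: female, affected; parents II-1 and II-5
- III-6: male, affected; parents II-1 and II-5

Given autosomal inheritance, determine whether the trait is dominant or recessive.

II-4 and II-2 are both affected yet have an unaffected child III-1. Under a recessive model two affected parents are homozygous and every child would be affected, so the trait cannot be recessive.

dominant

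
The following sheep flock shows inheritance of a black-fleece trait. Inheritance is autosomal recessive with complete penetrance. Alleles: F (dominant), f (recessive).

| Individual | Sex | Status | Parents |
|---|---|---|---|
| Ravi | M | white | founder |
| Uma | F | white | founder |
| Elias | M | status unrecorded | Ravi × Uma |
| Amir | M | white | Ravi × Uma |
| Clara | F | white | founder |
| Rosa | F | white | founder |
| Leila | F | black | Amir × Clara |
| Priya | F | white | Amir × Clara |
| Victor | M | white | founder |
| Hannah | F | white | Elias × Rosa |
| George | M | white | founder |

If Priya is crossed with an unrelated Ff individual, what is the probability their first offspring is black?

1/6

Amir is white so carries F and passed f to Leila (ff), so Amir is Ff.
Clara is white so carries F and passed f to Leila (ff), so Clara is Ff.
Priya is a white offspring of Amir (Ff) × Clara (Ff), whose cross gives 1/4 FF : 1/2 Ff : 1/4 ff; conditioning on being white, Priya is FF with probability 1/3, Ff with probability 2/3.
Summing over parental genotype combinations, P(offspring is black) = 2/3·1/4 = 1/6.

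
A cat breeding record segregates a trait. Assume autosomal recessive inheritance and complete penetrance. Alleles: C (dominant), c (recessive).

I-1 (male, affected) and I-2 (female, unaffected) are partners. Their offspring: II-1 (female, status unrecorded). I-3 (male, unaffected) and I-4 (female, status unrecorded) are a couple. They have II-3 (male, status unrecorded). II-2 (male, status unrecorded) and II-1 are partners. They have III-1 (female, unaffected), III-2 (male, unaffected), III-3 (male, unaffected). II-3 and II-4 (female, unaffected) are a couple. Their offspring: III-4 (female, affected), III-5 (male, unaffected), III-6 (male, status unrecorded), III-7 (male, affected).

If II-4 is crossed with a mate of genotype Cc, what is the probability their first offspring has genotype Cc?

1/2

II-4 is unaffected so carries C and passed c to III-4 (cc), so II-4 is Cc.
The cross gives 1/4 CC : 1/2 Cc : 1/4 cc, so P(offspring has genotype Cc) = 1/2.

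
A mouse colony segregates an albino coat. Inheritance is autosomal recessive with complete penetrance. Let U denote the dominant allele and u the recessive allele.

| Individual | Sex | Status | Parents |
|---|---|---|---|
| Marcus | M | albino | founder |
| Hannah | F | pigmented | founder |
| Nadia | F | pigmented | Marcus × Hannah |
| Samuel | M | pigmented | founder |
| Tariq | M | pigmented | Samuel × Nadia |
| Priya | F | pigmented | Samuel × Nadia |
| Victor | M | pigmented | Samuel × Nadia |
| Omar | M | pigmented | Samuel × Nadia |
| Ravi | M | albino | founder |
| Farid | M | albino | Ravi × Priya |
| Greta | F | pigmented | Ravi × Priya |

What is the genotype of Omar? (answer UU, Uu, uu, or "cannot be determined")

Omar's phenotype allows UU or Uu, and no parent or child forces a single allele at both positions; consistent genotype assignments exist with Omar as UU or Uu.

cannot be determined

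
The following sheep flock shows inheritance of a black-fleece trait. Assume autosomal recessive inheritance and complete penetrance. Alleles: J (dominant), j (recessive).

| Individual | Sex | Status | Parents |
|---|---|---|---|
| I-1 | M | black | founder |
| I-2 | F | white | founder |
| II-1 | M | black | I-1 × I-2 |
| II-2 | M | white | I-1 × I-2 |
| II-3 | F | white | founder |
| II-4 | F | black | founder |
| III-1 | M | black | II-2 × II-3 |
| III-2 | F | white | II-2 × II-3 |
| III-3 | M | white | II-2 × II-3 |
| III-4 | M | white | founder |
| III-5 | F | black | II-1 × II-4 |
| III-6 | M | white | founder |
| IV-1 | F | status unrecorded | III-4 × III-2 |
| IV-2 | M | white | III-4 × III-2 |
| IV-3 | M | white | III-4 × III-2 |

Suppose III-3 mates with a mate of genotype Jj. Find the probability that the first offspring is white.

5/6

II-2 is white so carries J and received j from I-1 (jj), so II-2 is Jj.
II-3 is white so carries J and passed j to III-1 (jj), so II-3 is Jj.
III-3 is a white offspring of II-2 (Jj) × II-3 (Jj), whose cross gives 1/4 JJ : 1/2 Jj : 1/4 jj; conditioning on being white, III-3 is JJ with probability 1/3, Jj with probability 2/3.
Summing over parental genotype combinations, P(offspring is white) = 1/3·1 + 2/3·3/4 = 5/6.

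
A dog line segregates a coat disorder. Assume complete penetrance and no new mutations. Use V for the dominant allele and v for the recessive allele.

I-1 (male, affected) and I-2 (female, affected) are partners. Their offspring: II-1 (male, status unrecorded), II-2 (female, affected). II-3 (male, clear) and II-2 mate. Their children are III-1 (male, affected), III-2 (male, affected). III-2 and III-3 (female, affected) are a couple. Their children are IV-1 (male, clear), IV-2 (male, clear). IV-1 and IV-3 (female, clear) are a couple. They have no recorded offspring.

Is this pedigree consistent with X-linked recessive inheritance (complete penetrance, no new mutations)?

Under X-linked recessive, IV-1 (clear, male) cannot arise from III-2 (affected) × III-3 (affected).

No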